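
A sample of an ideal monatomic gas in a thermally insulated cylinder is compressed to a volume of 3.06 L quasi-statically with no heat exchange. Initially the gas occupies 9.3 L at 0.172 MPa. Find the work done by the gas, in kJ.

W ≈ -2.63 kJ

γ = 5/3 for a monatomic ideal gas.
P₂ = P₁(V₁/V₂)^γ = 0.172×(9.3/3.06)^(5/3) = 1.097 MPa.
For a reversible adiabat, W_by_gas = (P₁V₁ − P₂V₂)/(γ−1).
W_by = (172000×0.0093 − 1.097×10^6×0.00306) / (2/3) = -2635 J.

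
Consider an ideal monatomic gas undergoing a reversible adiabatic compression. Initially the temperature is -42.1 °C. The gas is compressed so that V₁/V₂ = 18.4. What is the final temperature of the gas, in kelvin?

Adiabatic: T₁V₁^(γ−1) = T₂V₂^(γ−1) ⇒ T₂ = T₁ (V₁/V₂)^(γ−1).
For a monatomic ideal gas γ = 5/3, so γ−1 = 2/3.
T₁ = -42.1 °C = 231 K.
T₂ = 231 × 18.4^(2/3) = 1610 K.

T₂ ≈ 1610 K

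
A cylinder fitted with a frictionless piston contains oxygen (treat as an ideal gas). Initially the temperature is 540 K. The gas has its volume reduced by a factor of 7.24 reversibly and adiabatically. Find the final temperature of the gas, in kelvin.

T₂ ≈ 1190 K

For a reversible adiabat TV^(γ−1) is constant, so T₂ = T₁ (V₁/V₂)^(γ−1).
For a diatomic ideal gas γ = 7/5, so γ−1 = 2/5.
T₂ = 540 × 7.24^(2/5) = 1192 K.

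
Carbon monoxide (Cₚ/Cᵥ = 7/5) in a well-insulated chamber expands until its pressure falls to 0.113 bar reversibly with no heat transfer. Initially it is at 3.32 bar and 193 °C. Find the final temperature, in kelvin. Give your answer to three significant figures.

T₂ ≈ 177 K

Adiabatic: T₂/T₁ = (P₂/P₁)^((γ−1)/γ).
T₁ = 193 °C = 466.1 K.
T₂ = 466.1 × (0.113/3.32)^(2/7) = 177.5 K.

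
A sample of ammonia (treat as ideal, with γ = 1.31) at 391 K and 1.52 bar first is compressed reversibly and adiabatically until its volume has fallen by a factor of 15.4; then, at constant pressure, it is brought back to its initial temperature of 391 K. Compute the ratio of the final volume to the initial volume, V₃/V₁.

Adiabatic step: V₂/V₁ = 0.06494; T₂ = T₁·15.4^(0.31) = 912.7 K.
Isobaric step: V₃/V₂ = T₃/T₂ = 391/912.7.
V₃/V₁ = (V₂/V₁)(V₃/V₂) = 0.06494 × (391/912.7) = 0.02782.

V₃/V₁ ≈ 0.0278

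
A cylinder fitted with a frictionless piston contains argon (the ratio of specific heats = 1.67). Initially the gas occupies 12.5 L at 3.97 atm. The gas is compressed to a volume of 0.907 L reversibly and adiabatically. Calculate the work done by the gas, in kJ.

P₂ = P₁(V₁/V₂)^γ = 3.97×(12.5/0.907)^(1.67) = 317.3 atm.
For a reversible adiabat, W_by_gas = (P₁V₁ − P₂V₂)/(γ−1).
W_by = (402300×0.0125 − 3.215×10^7×0.000907) / (0.67) = -36010 J.

W ≈ -36.0 kJ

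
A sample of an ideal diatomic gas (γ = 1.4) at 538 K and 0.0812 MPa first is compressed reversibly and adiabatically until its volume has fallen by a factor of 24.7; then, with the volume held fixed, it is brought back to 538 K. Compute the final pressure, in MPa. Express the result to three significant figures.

P₃ ≈ 2.01 MPa

Adiabatic step (PV^γ = const): P₂ = 0.0812×24.7^(1.4) = 7.233 MPa; T₂ = 538×24.7^(0.4) = 1940 K.
Isochoric: P₃ = P₂(T₃/T₂) = 7.233 × (538/1940) = 2.006 MPa.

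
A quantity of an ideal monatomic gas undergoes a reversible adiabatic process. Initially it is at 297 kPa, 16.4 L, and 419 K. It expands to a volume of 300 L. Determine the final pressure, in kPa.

P₂ ≈ 2.34 kPa

Since PV^γ is constant along a reversible adiabat, P₂ = P₁ (V₁/V₂)^γ.
γ = 5/3 for a monatomic ideal gas.
P₂ = 297 × (16.4/300)^(5/3) = 2.339 kPa.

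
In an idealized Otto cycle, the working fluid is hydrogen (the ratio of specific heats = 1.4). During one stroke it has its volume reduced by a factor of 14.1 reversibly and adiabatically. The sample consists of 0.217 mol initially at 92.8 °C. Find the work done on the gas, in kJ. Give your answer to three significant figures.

Adiabatic: T₁V₁^(γ−1) = T₂V₂^(γ−1) ⇒ T₂ = T₁ (V₁/V₂)^(γ−1).
T₁ = 92.8 °C = 365.9 K.
T₂ = 365.9 × 14.1^(0.4) = 1055 K.
Q = 0, so ΔU = W_on_gas = nCᵥΔT with Cᵥ = R/(γ−1) = 20.79 J/(mol·K).
ΔU = 0.217 × 20.79 × (1055 − 365.9) = 3106 J.

W ≈ 3.11 kJ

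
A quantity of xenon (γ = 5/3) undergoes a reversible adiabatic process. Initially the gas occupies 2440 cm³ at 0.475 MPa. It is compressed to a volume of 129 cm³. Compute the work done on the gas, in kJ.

P₂ = P₁(V₁/V₂)^γ = 0.475×(2440/129)^(5/3) = 63.78 MPa.
For a reversible adiabat, W_by_gas = (P₁V₁ − P₂V₂)/(γ−1).
W_by = (475000×0.00244 − 6.378×10^7×0.000129) / (2/3) = -10600 J.
W_on_gas = −W_by = 10600 J.

W ≈ 10.6 kJ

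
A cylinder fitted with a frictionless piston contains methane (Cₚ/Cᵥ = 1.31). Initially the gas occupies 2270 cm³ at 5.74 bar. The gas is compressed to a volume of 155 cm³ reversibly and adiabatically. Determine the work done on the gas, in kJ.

P₂ = P₁(V₁/V₂)^γ = 5.74×(2270/155)^(1.31) = 193.2 bar.
For a reversible adiabat, W_by_gas = (P₁V₁ − P₂V₂)/(γ−1).
W_by = (574000×0.00227 − 1.932×10^7×0.000155) / (0.31) = -5456 J.
W_on_gas = −W_by = 5456 J.

W ≈ 5.46 kJ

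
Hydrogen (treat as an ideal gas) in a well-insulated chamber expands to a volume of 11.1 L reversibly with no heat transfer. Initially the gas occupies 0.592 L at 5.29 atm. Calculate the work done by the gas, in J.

γ = 7/5 for a diatomic ideal gas.
P₂ = P₁(V₁/V₂)^γ = 5.29×(0.592/11.1)^(7/5) = 0.08735 atm.
For a reversible adiabat, W_by_gas = (P₁V₁ − P₂V₂)/(γ−1).
W_by = (536000×0.000592 − 8851×0.0111) / (2/5) = 547.7 J.

W ≈ 548 J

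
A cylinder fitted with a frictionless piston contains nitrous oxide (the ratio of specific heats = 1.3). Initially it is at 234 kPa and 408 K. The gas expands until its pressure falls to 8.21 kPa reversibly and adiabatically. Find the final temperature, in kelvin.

T₂ ≈ 188 K

Along an adiabat T P^((1−γ)/γ) is constant, so T₂ = T₁ (P₂/P₁)^((γ−1)/γ).
T₂ = 408 × (8.21/234)^(0.231) = 188.3 K.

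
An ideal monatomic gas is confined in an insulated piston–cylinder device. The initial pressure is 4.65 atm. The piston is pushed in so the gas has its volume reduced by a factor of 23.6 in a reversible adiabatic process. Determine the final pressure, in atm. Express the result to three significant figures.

P₂ ≈ 903 atm

Since PV^γ is constant along a reversible adiabat, P₂ = P₁ (V₁/V₂)^γ.
For a monatomic ideal gas γ = 5/3.
P₂ = 4.65 × 23.6^(5/3) = 902.9 atm.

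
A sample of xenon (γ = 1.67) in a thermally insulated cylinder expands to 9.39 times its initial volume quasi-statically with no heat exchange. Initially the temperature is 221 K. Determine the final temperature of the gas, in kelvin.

For a reversible adiabat TV^(γ−1) is constant, so T₂ = T₁ (V₁/V₂)^(γ−1).
T₂ = 221 × (1/9.39)^(0.67) = 49.28 K.

T₂ ≈ 49.3 K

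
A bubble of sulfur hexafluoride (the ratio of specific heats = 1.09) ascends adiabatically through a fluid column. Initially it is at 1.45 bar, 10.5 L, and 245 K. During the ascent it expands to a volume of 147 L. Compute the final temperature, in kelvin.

For a reversible adiabat TV^(γ−1) is constant, so T₂ = T₁ (V₁/V₂)^(γ−1).
T₂ = 245 × (10.5/147)^(0.09) = 193.2 K.

T₂ ≈ 193 K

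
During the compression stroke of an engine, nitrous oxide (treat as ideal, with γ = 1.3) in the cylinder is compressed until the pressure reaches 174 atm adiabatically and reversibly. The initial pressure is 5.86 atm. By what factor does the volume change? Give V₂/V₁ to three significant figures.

V₂/V₁ ≈ 0.0737

From PV^γ = const, V₂/V₁ = (P₁/P₂)^(1/γ).
V₂/V₁ = (5.86/174)^(0.769) = 0.07365.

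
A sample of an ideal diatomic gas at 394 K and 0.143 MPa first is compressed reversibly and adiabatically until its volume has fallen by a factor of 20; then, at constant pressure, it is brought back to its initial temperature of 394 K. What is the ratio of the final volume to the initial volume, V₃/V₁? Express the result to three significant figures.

For a diatomic ideal gas γ = 7/5.
Adiabatic step: V₂/V₁ = 0.05; T₂ = T₁·20^(2/5) = 1306 K.
Isobaric step: V₃/V₂ = T₃/T₂ = 394/1306.
V₃/V₁ = (V₂/V₁)(V₃/V₂) = 0.05 × (394/1306) = 0.01509.

V₃/V₁ ≈ 0.0151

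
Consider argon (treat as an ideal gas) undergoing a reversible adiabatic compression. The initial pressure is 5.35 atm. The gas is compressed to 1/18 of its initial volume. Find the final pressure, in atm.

Adiabatic: P₁V₁^γ = P₂V₂^γ ⇒ P₂ = P₁ (V₁/V₂)^γ.
For a monatomic ideal gas γ = 5/3.
P₂ = 5.35 × 18^(5/3) = 661.4 atm.

P₂ ≈ 661 atm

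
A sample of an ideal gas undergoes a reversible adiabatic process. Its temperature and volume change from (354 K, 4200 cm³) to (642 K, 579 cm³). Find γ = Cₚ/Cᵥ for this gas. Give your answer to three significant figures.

γ ≈ 1.30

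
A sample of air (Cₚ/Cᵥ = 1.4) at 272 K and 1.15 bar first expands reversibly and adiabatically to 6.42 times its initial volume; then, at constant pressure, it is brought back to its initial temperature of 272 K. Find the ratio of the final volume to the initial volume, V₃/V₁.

V₃/V₁ ≈ 13.5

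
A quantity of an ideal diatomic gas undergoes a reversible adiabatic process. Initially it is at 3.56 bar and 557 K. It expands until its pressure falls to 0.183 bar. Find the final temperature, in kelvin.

T₂ ≈ 239 K

Along an adiabat T P^((1−γ)/γ) is constant, so T₂ = T₁ (P₂/P₁)^((γ−1)/γ).
For a diatomic ideal gas γ = 7/5, so (γ−1)/γ = 2/7.
T₂ = 557 × (0.183/3.56)^(2/7) = 238.5 K.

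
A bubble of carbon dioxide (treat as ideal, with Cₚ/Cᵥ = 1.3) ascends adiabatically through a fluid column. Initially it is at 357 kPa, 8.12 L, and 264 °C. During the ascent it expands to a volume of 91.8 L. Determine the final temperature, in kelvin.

T₂ ≈ 259 K

Adiabatic: T₁V₁^(γ−1) = T₂V₂^(γ−1) ⇒ T₂ = T₁ (V₁/V₂)^(γ−1).
T₁ = 264 °C = 537.1 K.
T₂ = 537.1 × (8.12/91.8)^(0.3) = 259.5 K.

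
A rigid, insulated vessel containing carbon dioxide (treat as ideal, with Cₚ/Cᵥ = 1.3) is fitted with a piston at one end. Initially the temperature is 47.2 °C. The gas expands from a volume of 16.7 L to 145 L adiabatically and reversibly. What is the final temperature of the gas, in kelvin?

T₂ ≈ 168 K

Adiabatic: T₁V₁^(γ−1) = T₂V₂^(γ−1) ⇒ T₂ = T₁ (V₁/V₂)^(γ−1).
T₁ = 47.2 °C = 320.3 K.
T₂ = 320.3 × (16.7/145)^(0.3) = 167.5 K.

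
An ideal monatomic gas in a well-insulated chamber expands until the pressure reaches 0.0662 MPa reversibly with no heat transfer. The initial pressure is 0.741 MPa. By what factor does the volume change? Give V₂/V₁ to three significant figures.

V₂/V₁ ≈ 4.26

From PV^γ = const, V₂/V₁ = (P₁/P₂)^(1/γ).
For a monatomic ideal gas γ = 5/3.
V₂/V₁ = (0.741/0.0662)^(3/5) = 4.26.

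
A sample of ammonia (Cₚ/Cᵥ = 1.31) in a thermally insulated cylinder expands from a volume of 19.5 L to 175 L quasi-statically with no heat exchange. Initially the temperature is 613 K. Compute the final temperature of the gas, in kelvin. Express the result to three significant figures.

T₂ ≈ 310 K

For a reversible adiabat TV^(γ−1) is constant, so T₂ = T₁ (V₁/V₂)^(γ−1).
T₂ = 613 × (19.5/175)^(0.31) = 310.5 K.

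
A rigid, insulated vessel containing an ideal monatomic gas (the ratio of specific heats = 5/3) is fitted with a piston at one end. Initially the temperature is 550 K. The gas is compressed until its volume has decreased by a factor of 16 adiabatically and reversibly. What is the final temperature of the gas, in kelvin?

T₂ ≈ 3490 K

Adiabatic: T₁V₁^(γ−1) = T₂V₂^(γ−1) ⇒ T₂ = T₁ (V₁/V₂)^(γ−1).
T₂ = 550 × 16^(2/3) = 3492 K.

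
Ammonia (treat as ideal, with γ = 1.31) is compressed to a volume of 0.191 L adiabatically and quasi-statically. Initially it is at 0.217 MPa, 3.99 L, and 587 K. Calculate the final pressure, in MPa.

Since PV^γ is constant along a reversible adiabat, P₂ = P₁ (V₁/V₂)^γ.
P₂ = 0.217 × (3.99/0.191)^(1.31) = 11.63 MPa.

P₂ ≈ 11.6 MPa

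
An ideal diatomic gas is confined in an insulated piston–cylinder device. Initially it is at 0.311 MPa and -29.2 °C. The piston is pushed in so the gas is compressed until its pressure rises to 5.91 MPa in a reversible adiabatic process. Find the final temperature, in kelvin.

Adiabatic: T₂/T₁ = (P₂/P₁)^((γ−1)/γ).
For a diatomic ideal gas γ = 7/5, so (γ−1)/γ = 2/7.
T₁ = -29.2 °C = 243.9 K.
T₂ = 243.9 × (5.91/0.311)^(2/7) = 565.8 K.

T₂ ≈ 566 K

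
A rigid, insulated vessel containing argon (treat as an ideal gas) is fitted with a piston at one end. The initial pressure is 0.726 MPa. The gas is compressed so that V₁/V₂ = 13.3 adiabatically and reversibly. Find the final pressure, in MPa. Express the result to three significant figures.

P₂ ≈ 54.2 MPa

Adiabatic: P₁V₁^γ = P₂V₂^γ ⇒ P₂ = P₁ (V₁/V₂)^γ.
For a monatomic ideal gas γ = 5/3.
P₂ = 0.726 × 13.3^(5/3) = 54.2 MPa.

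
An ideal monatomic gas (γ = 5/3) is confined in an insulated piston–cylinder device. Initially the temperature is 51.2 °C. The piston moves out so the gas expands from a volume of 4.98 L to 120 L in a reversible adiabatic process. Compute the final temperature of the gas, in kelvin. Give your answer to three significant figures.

Adiabatic: T₁V₁^(γ−1) = T₂V₂^(γ−1) ⇒ T₂ = T₁ (V₁/V₂)^(γ−1).
T₁ = 51.2 °C = 324.3 K.
T₂ = 324.3 × (4.98/120)^(2/3) = 38.88 K.

T₂ ≈ 38.9 K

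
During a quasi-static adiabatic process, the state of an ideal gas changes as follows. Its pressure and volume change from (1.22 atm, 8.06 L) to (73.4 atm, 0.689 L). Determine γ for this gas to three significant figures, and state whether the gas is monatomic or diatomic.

γ ≈ 1.67; monatomic

PV^γ = const ⇒ γ = ln(P₂/P₁) / ln(V₁/V₂).
γ = ln(73.4/1.22) / ln(8.06/0.689) = 1.666.
γ ≈ 1.67 is close to 5/3, so the gas is monatomic.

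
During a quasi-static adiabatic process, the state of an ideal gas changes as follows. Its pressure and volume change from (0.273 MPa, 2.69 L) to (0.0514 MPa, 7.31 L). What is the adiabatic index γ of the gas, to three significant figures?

PV^γ = const ⇒ γ = ln(P₂/P₁) / ln(V₁/V₂).
γ = ln(0.0514/0.273) / ln(2.69/7.31) = 1.67.

γ ≈ 1.67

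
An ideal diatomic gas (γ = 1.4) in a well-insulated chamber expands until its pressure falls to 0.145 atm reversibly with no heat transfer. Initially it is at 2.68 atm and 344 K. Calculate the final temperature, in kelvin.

T₂ ≈ 149 K

Along an adiabat T P^((1−γ)/γ) is constant, so T₂ = T₁ (P₂/P₁)^((γ−1)/γ).
T₂ = 344 × (0.145/2.68)^(0.286) = 149.5 K.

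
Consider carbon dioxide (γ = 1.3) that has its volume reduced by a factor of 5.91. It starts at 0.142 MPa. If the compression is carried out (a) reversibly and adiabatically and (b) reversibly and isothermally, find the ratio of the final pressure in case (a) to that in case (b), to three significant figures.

P_adiabatic / P_isothermal ≈ 1.70

Isothermal: P_b = P₁(V₁/V₂) = 0.142×5.91.
Adiabatic: P_a = P₁(V₁/V₂)^γ = 0.142×5.91^(1.3).
P_a/P_b = (V₁/V₂)^(γ−1) = 5.91^(0.3) = 1.704.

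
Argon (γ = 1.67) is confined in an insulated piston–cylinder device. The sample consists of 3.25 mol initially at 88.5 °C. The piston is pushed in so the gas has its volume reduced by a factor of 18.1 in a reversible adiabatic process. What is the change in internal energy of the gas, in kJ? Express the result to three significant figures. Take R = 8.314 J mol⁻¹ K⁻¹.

ΔU ≈ 86.9 kJ

For a reversible adiabat TV^(γ−1) is constant, so T₂ = T₁ (V₁/V₂)^(γ−1).
T₁ = 88.5 °C = 361.6 K.
T₂ = 361.6 × 18.1^(0.67) = 2517 K.
Q = 0, so ΔU = W_on_gas = nCᵥΔT with Cᵥ = R/(γ−1) = 12.41 J/(mol·K).
ΔU = 3.25 × 12.41 × (2517 − 361.6) = 86930 J.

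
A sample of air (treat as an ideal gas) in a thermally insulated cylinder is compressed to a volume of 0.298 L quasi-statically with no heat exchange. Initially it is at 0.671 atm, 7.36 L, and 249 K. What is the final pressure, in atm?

P₂ ≈ 59.8 atm

Since PV^γ is constant along a reversible adiabat, P₂ = P₁ (V₁/V₂)^γ.
γ = 7/5 for a diatomic ideal gas.
P₂ = 0.671 × (7.36/0.298)^(7/5) = 59.77 atm.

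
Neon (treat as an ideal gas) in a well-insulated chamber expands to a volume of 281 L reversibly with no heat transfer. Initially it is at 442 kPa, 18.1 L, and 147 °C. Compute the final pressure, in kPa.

Adiabatic: P₁V₁^γ = P₂V₂^γ ⇒ P₂ = P₁ (V₁/V₂)^γ.
γ = 5/3 for a monatomic ideal gas.
P₂ = 442 × (18.1/281)^(5/3) = 4.575 kPa.

P₂ ≈ 4.57 kPa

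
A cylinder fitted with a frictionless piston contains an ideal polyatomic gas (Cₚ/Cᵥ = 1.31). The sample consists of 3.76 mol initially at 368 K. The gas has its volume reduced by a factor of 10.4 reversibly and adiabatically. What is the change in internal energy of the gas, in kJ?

ΔU ≈ 39.6 kJ

Adiabatic: T₁V₁^(γ−1) = T₂V₂^(γ−1) ⇒ T₂ = T₁ (V₁/V₂)^(γ−1).
T₂ = 368 × 10.4^(0.31) = 760.6 K.
Q = 0, so ΔU = W_on_gas = nCᵥΔT with Cᵥ = R/(γ−1) = 26.82 J/(mol·K).
ΔU = 3.76 × 26.82 × (760.6 − 368) = 39590 J.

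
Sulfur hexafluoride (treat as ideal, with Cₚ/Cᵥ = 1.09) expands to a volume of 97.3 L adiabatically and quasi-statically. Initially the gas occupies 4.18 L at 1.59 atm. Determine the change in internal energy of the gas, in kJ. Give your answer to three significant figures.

P₂ = P₁(V₁/V₂)^γ = 1.59×(4.18/97.3)^(1.09) = 0.05146 atm.
For a reversible adiabat, W_by_gas = (P₁V₁ − P₂V₂)/(γ−1).
W_by = (161100×0.00418 − 5214×0.0973) / (0.09) = 1846 J.
Q = 0 ⇒ ΔU = −W_by = -1846 J.

ΔU ≈ -1.85 kJ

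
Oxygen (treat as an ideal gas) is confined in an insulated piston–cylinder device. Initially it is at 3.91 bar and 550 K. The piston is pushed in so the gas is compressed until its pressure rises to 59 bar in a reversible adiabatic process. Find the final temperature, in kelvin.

T₂ ≈ 1190 K

Along an adiabat T P^((1−γ)/γ) is constant, so T₂ = T₁ (P₂/P₁)^((γ−1)/γ).
For a diatomic ideal gas γ = 7/5, so (γ−1)/γ = 2/7.
T₂ = 550 × (59/3.91)^(2/7) = 1194 K.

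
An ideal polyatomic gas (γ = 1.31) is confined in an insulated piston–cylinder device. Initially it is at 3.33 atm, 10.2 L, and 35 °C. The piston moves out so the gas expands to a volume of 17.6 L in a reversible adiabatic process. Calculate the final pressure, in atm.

P₂ ≈ 1.63 atm

Adiabatic: P₁V₁^γ = P₂V₂^γ ⇒ P₂ = P₁ (V₁/V₂)^γ.
P₂ = 3.33 × (10.2/17.6)^(1.31) = 1.63 atm.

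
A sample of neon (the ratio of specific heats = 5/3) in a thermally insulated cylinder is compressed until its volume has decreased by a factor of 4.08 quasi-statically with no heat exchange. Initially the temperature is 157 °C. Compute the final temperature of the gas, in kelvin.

T₂ ≈ 1100 K

Adiabatic: T₁V₁^(γ−1) = T₂V₂^(γ−1) ⇒ T₂ = T₁ (V₁/V₂)^(γ−1).
T₁ = 157 °C = 430.1 K.
T₂ = 430.1 × 4.08^(2/3) = 1098 K.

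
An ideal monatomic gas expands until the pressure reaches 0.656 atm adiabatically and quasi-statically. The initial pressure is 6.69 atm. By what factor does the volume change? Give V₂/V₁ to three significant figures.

V₂/V₁ ≈ 4.03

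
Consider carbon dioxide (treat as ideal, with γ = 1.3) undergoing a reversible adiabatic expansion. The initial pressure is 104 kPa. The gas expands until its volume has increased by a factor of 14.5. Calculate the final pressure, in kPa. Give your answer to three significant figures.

P₂ ≈ 3.22 kPa

Adiabatic: P₁V₁^γ = P₂V₂^γ ⇒ P₂ = P₁ (V₁/V₂)^γ.
P₂ = 104 × (1/14.5)^(1.3) = 3.216 kPa.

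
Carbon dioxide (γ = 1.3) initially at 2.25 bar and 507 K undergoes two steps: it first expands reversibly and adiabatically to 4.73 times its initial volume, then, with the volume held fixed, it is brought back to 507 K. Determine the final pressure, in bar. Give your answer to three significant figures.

P₃ ≈ 0.476 bar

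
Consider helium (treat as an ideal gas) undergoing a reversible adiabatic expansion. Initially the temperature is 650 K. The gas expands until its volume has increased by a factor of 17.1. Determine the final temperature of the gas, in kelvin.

For a reversible adiabat TV^(γ−1) is constant, so T₂ = T₁ (V₁/V₂)^(γ−1).
For a monatomic ideal gas γ = 5/3, so γ−1 = 2/3.
T₂ = 650 × (1/17.1)^(2/3) = 97.93 K.

T₂ ≈ 97.9 K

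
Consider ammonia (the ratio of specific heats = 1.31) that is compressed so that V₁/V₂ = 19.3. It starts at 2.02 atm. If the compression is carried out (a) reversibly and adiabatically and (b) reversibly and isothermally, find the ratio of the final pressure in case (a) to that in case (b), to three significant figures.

Isothermal: P_b = P₁(V₁/V₂) = 2.02×19.3.
Adiabatic: P_a = P₁(V₁/V₂)^γ = 2.02×19.3^(1.31).
P_a/P_b = (V₁/V₂)^(γ−1) = 19.3^(0.31) = 2.503.

P_adiabatic / P_isothermal ≈ 2.50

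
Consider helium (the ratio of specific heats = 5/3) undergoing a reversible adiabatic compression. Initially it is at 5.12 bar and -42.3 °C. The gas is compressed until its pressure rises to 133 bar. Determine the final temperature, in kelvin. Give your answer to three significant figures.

Along an adiabat T P^((1−γ)/γ) is constant, so T₂ = T₁ (P₂/P₁)^((γ−1)/γ).
T₁ = -42.3 °C = 230.8 K.
T₂ = 230.8 × (133/5.12)^(2/5) = 849.5 K.

T₂ ≈ 849 K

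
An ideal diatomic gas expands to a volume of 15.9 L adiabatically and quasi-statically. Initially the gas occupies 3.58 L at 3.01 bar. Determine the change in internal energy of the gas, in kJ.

γ = 7/5 for a diatomic ideal gas.
P₂ = P₁(V₁/V₂)^γ = 3.01×(3.58/15.9)^(7/5) = 0.3733 bar.
For a reversible adiabat, W_by_gas = (P₁V₁ − P₂V₂)/(γ−1).
W_by = (301000×0.00358 − 37330×0.0159) / (2/5) = 1210 J.
Q = 0 ⇒ ΔU = −W_by = -1210 J.

ΔU ≈ -1.21 kJ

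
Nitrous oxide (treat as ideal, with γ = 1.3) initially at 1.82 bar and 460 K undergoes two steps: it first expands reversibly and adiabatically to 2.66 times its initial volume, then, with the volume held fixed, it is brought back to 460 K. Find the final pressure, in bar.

Adiabatic step (PV^γ = const): P₂ = 1.82×(1/2.66)^(1.3) = 0.5102 bar; T₂ = 460×(1/2.66)^(0.3) = 343 K.
Isochoric: P₃ = P₂(T₃/T₂) = 0.5102 × (460/343) = 0.6842 bar.

P₃ ≈ 0.684 bar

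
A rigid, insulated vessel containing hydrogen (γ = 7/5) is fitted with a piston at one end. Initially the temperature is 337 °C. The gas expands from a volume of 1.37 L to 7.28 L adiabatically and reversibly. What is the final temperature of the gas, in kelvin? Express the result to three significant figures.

Adiabatic: T₁V₁^(γ−1) = T₂V₂^(γ−1) ⇒ T₂ = T₁ (V₁/V₂)^(γ−1).
T₁ = 337 °C = 610.1 K.
T₂ = 610.1 × (1.37/7.28)^(2/5) = 312.8 K.

T₂ ≈ 313 K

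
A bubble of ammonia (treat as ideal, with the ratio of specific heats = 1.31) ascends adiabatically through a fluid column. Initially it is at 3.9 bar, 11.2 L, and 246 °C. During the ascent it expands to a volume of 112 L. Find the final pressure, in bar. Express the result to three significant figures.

Since PV^γ is constant along a reversible adiabat, P₂ = P₁ (V₁/V₂)^γ.
P₂ = 3.9 × (11.2/112)^(1.31) = 0.191 bar.

P₂ ≈ 0.191 bar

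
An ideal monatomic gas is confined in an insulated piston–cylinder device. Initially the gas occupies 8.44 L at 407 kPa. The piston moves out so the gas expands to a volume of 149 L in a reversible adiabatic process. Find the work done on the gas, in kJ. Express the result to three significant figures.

W ≈ -4.39 kJ

γ = 5/3 for a monatomic ideal gas.
P₂ = P₁(V₁/V₂)^γ = 407×(8.44/149)^(5/3) = 3.4 kPa.
For a reversible adiabat, W_by_gas = (P₁V₁ − P₂V₂)/(γ−1).
W_by = (407000×0.00844 − 3400×0.149) / (2/3) = 4393 J.
W_on_gas = −W_by = -4393 J.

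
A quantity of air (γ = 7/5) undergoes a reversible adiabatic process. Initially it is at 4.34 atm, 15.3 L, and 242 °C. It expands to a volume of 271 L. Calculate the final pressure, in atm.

P₂ ≈ 0.0776 atm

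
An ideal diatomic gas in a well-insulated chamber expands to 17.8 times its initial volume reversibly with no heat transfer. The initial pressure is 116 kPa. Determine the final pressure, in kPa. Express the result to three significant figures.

P₂ ≈ 2.06 kPa

Adiabatic: P₁V₁^γ = P₂V₂^γ ⇒ P₂ = P₁ (V₁/V₂)^γ.
For a diatomic ideal gas γ = 7/5.
P₂ = 116 × (1/17.8)^(7/5) = 2.06 kPa.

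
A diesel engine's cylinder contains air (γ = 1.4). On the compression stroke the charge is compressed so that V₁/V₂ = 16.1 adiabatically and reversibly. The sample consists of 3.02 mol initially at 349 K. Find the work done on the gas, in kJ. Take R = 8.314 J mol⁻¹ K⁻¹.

W ≈ 44.7 kJ

Adiabatic: T₁V₁^(γ−1) = T₂V₂^(γ−1) ⇒ T₂ = T₁ (V₁/V₂)^(γ−1).
T₂ = 349 × 16.1^(0.4) = 1061 K.
Q = 0, so ΔU = W_on_gas = nCᵥΔT with Cᵥ = R/(γ−1) = 20.79 J/(mol·K).
ΔU = 3.02 × 20.79 × (1061 − 349) = 44670 J.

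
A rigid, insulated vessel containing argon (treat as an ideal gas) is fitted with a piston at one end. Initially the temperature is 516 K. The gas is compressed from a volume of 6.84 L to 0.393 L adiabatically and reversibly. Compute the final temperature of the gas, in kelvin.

T₂ ≈ 3470 K

Adiabatic: T₁V₁^(γ−1) = T₂V₂^(γ−1) ⇒ T₂ = T₁ (V₁/V₂)^(γ−1).
For a monatomic ideal gas γ = 5/3, so γ−1 = 2/3.
T₂ = 516 × (6.84/0.393)^(2/3) = 3465 K.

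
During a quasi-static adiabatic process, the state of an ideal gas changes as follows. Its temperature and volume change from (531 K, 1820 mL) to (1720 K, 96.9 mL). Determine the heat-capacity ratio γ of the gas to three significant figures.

γ ≈ 1.40

TV^(γ−1) = const ⇒ γ − 1 = ln(T₂/T₁) / ln(V₁/V₂).
γ = 1 + ln(1720/531) / ln(1820/96.9) = 1.401.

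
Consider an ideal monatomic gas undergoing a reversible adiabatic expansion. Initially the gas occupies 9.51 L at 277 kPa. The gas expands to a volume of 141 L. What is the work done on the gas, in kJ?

W ≈ -3.30 kJ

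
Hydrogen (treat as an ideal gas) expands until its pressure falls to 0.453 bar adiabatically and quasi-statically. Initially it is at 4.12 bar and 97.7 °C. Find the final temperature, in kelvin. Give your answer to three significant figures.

T₂ ≈ 197 K

Adiabatic: T₂/T₁ = (P₂/P₁)^((γ−1)/γ).
For a diatomic ideal gas γ = 7/5, so (γ−1)/γ = 2/7.
T₁ = 97.7 °C = 370.8 K.
T₂ = 370.8 × (0.453/4.12)^(2/7) = 197.4 K.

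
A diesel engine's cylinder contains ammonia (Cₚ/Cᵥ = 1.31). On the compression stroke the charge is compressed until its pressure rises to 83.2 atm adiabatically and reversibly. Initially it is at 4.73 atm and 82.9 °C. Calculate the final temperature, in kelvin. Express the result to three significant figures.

T₂ ≈ 702 K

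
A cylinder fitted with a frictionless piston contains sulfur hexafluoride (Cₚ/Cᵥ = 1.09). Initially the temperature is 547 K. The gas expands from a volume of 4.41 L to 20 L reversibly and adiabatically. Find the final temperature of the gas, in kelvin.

T₂ ≈ 477 K

For a reversible adiabat TV^(γ−1) is constant, so T₂ = T₁ (V₁/V₂)^(γ−1).
T₂ = 547 × (4.41/20)^(0.09) = 477.4 K.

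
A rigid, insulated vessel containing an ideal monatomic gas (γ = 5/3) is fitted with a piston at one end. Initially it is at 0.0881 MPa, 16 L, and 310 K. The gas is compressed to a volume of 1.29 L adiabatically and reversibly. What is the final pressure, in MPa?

P₂ ≈ 5.85 MPa

Since PV^γ is constant along a reversible adiabat, P₂ = P₁ (V₁/V₂)^γ.
P₂ = 0.0881 × (16/1.29)^(5/3) = 5.855 MPa.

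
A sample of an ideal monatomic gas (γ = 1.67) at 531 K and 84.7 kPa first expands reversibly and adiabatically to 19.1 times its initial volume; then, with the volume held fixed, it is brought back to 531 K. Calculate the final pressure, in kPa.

P₃ ≈ 4.43 kPa

Adiabatic step (PV^γ = const): P₂ = 84.7×(1/19.1)^(1.67) = 0.6146 kPa; T₂ = 531×(1/19.1)^(0.67) = 73.59 K.
Isochoric: P₃ = P₂(T₃/T₂) = 0.6146 × (531/73.59) = 4.435 kPa.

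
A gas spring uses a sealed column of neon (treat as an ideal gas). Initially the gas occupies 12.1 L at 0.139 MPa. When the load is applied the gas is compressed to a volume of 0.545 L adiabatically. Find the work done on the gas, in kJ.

γ = 5/3 for a monatomic ideal gas.
P₂ = P₁(V₁/V₂)^γ = 0.139×(12.1/0.545)^(5/3) = 24.38 MPa.
For a reversible adiabat, W_by_gas = (P₁V₁ − P₂V₂)/(γ−1).
W_by = (139000×0.0121 − 2.438×10^7×0.000545) / (2/3) = -17410 J.
W_on_gas = −W_by = 17410 J.

W ≈ 17.4 kJ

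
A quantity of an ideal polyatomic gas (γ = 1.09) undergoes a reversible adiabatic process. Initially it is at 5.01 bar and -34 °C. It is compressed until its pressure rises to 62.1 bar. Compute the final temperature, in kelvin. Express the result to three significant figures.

T₂ ≈ 294 K

Along an adiabat T P^((1−γ)/γ) is constant, so T₂ = T₁ (P₂/P₁)^((γ−1)/γ).
T₁ = -34 °C = 239.1 K.
T₂ = 239.1 × (62.1/5.01)^(0.0826) = 294.4 K.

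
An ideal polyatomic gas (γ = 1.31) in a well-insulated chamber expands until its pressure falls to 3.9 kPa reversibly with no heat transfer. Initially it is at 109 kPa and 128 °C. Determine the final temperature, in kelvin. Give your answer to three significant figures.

T₂ ≈ 182 K

Along an adiabat T P^((1−γ)/γ) is constant, so T₂ = T₁ (P₂/P₁)^((γ−1)/γ).
T₁ = 128 °C = 401.1 K.
T₂ = 401.1 × (3.9/109)^(0.237) = 182.4 K.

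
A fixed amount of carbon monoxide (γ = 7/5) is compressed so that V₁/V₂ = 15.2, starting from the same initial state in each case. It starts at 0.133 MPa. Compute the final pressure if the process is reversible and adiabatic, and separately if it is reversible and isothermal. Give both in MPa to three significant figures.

adiabatic: 6.00 MPa; isothermal: 2.02 MPa

Isothermal: P₂ = P₁(V₁/V₂) = 0.133×15.2 = 2.022 MPa.
Adiabatic: P₂ = P₁(V₁/V₂)^γ = 0.133×15.2^(7/5) = 6.004 MPa.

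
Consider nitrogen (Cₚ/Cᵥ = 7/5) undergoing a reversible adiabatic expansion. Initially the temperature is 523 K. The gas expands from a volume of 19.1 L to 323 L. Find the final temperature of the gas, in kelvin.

For a reversible adiabat TV^(γ−1) is constant, so T₂ = T₁ (V₁/V₂)^(γ−1).
T₂ = 523 × (19.1/323)^(2/5) = 168.7 K.

T₂ ≈ 169 K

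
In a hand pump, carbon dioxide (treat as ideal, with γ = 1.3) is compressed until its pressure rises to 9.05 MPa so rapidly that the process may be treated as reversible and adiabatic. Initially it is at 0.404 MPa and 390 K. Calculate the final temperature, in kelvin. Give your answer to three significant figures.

T₂ ≈ 799 K

Adiabatic: T₂/T₁ = (P₂/P₁)^((γ−1)/γ).
T₂ = 390 × (9.05/0.404)^(0.231) = 799.2 K.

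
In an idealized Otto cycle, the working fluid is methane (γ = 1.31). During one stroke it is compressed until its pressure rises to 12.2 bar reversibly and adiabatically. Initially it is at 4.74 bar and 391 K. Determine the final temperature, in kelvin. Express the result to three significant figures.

T₂ ≈ 489 K

Along an adiabat T P^((1−γ)/γ) is constant, so T₂ = T₁ (P₂/P₁)^((γ−1)/γ).
T₂ = 391 × (12.2/4.74)^(0.237) = 489 K.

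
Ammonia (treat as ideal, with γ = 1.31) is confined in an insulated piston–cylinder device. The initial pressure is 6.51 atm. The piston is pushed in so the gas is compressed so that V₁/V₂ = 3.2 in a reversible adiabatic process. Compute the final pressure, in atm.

P₂ ≈ 29.9 atm

Since PV^γ is constant along a reversible adiabat, P₂ = P₁ (V₁/V₂)^γ.
P₂ = 6.51 × 3.2^(1.31) = 29.88 atm.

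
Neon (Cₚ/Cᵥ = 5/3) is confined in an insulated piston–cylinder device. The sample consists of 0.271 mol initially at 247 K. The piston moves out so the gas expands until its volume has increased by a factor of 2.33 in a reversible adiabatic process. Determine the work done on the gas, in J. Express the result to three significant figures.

For a reversible adiabat TV^(γ−1) is constant, so T₂ = T₁ (V₁/V₂)^(γ−1).
T₂ = 247 × (1/2.33)^(2/3) = 140.5 K.
Q = 0, so ΔU = W_on_gas = nCᵥΔT with Cᵥ = R/(γ−1) = 12.47 J/(mol·K).
ΔU = 0.271 × 12.47 × (140.5 − 247) = -359.8 J.

W ≈ -360 J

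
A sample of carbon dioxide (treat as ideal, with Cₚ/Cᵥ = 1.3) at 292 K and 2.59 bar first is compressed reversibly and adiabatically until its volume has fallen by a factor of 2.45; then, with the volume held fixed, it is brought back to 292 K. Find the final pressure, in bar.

P₃ ≈ 6.35 bar

Adiabatic step (PV^γ = const): P₂ = 2.59×2.45^(1.3) = 8.303 bar; T₂ = 292×2.45^(0.3) = 382.1 K.
Isochoric: P₃ = P₂(T₃/T₂) = 8.303 × (292/382.1) = 6.345 bar.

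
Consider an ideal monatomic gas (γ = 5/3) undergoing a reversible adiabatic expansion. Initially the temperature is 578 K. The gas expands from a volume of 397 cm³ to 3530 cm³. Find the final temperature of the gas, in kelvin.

For a reversible adiabat TV^(γ−1) is constant, so T₂ = T₁ (V₁/V₂)^(γ−1).
T₂ = 578 × (397/3530)^(2/3) = 134.7 K.

T₂ ≈ 135 K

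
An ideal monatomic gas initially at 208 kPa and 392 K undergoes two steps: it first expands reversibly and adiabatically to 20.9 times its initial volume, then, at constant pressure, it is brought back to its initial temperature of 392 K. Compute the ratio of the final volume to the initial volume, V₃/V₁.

For a monatomic ideal gas γ = 5/3.
Adiabatic step: V₂/V₁ = 20.9; T₂ = T₁·(1/20.9)^(2/3) = 51.66 K.
Isobaric step: V₃/V₂ = T₃/T₂ = 392/51.66.
V₃/V₁ = (V₂/V₁)(V₃/V₂) = 20.9 × (392/51.66) = 158.6.

V₃/V₁ ≈ 159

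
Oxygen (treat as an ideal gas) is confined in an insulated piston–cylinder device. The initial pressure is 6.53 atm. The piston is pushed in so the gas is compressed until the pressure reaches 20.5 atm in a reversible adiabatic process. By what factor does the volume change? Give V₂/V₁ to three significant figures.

From PV^γ = const, V₂/V₁ = (P₁/P₂)^(1/γ).
For a diatomic ideal gas γ = 7/5.
V₂/V₁ = (6.53/20.5)^(5/7) = 0.4417.

V₂/V₁ ≈ 0.442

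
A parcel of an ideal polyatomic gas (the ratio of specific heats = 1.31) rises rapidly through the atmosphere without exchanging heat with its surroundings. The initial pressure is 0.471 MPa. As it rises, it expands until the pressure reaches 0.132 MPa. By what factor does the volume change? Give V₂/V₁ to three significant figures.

V₂/V₁ ≈ 2.64

From PV^γ = const, V₂/V₁ = (P₁/P₂)^(1/γ).
V₂/V₁ = (0.471/0.132)^(0.763) = 2.641.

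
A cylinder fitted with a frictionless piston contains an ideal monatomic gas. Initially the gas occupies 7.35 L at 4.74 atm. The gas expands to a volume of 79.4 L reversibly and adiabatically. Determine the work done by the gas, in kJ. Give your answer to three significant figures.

γ = 5/3 for a monatomic ideal gas.
P₂ = P₁(V₁/V₂)^γ = 4.74×(7.35/79.4)^(5/3) = 0.08979 atm.
For a reversible adiabat, W_by_gas = (P₁V₁ − P₂V₂)/(γ−1).
W_by = (480300×0.00735 − 9098×0.0794) / (2/3) = 4212 J.

W ≈ 4.21 kJ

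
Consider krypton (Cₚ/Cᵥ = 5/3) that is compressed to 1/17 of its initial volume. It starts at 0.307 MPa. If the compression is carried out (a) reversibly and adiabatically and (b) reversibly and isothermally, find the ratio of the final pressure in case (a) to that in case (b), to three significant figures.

P_adiabatic / P_isothermal ≈ 6.61

Isothermal: P_b = P₁(V₁/V₂) = 0.307×17.
Adiabatic: P_a = P₁(V₁/V₂)^γ = 0.307×17^(5/3).
P_a/P_b = (V₁/V₂)^(γ−1) = 17^(2/3) = 6.611.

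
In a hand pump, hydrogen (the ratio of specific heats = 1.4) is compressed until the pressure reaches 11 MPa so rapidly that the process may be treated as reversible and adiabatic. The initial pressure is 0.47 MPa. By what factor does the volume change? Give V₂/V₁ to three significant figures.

From PV^γ = const, V₂/V₁ = (P₁/P₂)^(1/γ).
V₂/V₁ = (0.47/11)^(0.714) = 0.1052.

V₂/V₁ ≈ 0.105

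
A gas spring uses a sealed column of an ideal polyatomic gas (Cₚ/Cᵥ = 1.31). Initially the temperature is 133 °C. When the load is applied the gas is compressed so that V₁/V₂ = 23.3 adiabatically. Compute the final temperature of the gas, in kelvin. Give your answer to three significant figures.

T₂ ≈ 1080 K

For a reversible adiabat TV^(γ−1) is constant, so T₂ = T₁ (V₁/V₂)^(γ−1).
T₁ = 133 °C = 406.1 K.
T₂ = 406.1 × 23.3^(0.31) = 1078 K.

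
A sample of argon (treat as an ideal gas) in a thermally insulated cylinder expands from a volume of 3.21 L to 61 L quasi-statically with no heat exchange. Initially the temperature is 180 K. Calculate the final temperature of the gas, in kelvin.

Adiabatic: T₁V₁^(γ−1) = T₂V₂^(γ−1) ⇒ T₂ = T₁ (V₁/V₂)^(γ−1).
For a monatomic ideal gas γ = 5/3, so γ−1 = 2/3.
T₂ = 180 × (3.21/61)^(2/3) = 25.28 K.

T₂ ≈ 25.3 K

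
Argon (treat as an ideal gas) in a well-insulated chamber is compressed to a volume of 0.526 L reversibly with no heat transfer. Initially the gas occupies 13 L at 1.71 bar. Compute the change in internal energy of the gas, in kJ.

ΔU ≈ 25.0 kJ

γ = 5/3 for a monatomic ideal gas.
P₂ = P₁(V₁/V₂)^γ = 1.71×(13/0.526)^(5/3) = 358.6 bar.
For a reversible adiabat, W_by_gas = (P₁V₁ − P₂V₂)/(γ−1).
W_by = (171000×0.013 − 3.586×10^7×0.000526) / (2/3) = -24960 J.
Q = 0 ⇒ ΔU = −W_by = 24960 J.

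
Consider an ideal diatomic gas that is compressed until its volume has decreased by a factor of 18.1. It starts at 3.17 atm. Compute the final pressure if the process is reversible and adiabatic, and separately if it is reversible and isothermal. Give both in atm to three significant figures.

For a diatomic ideal gas γ = 7/5.
Isothermal: P₂ = P₁(V₁/V₂) = 3.17×18.1 = 57.38 atm.
Adiabatic: P₂ = P₁(V₁/V₂)^γ = 3.17×18.1^(7/5) = 182.7 atm.

adiabatic: 183 atm; isothermal: 57.4 atm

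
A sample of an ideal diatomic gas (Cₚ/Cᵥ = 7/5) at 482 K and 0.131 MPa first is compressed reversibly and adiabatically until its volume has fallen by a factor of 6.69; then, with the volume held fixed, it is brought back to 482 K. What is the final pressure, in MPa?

P₃ ≈ 0.876 MPa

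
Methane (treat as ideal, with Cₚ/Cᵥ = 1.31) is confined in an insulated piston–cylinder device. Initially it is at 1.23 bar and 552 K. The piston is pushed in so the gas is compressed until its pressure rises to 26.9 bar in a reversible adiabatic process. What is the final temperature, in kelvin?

T₂ ≈ 1150 K

Adiabatic: T₂/T₁ = (P₂/P₁)^((γ−1)/γ).
T₂ = 552 × (26.9/1.23)^(0.237) = 1146 K.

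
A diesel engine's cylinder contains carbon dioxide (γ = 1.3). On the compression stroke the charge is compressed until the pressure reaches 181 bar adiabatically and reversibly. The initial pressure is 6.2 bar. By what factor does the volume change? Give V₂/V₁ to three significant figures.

From PV^γ = const, V₂/V₁ = (P₁/P₂)^(1/γ).
V₂/V₁ = (6.2/181)^(0.769) = 0.07462.

V₂/V₁ ≈ 0.0746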